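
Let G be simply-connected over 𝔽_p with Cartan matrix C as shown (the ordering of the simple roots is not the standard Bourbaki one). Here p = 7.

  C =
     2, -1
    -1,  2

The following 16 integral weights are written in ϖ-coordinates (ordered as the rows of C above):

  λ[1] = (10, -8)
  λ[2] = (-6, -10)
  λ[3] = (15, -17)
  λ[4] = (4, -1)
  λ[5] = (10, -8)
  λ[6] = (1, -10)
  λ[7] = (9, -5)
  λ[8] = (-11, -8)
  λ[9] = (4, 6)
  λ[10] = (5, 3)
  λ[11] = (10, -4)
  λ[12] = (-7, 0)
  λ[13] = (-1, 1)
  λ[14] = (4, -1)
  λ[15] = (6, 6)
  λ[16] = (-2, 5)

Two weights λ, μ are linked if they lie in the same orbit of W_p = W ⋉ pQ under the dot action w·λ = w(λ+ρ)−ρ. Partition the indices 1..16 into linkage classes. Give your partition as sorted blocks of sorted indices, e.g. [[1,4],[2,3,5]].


Type A_2, rank 2, |W|=6; reorder rows/cols to standard.

Ā_7 reps of the 16 weights (A_2, coords as presented):

  [1] (0, 3);  [2] (0, 2);  [3] (5, 0);  [4] (5, 0);  [5] (0, 3);  [6] (5, 0);  [7] (3, 1);  [8] (0, 3);  [9] (0, 2);  [10] (3, 1);  [11] (3, 1);  [12] (1, 5);  [13] (0, 2);  [14] (5, 0);  [15] (0, 0);  [16] (1, 5)

Grouping the 16 weights by Ā_7-representative: 6 linkage classes.

[[1, 5, 8], [2, 9, 13], [3, 4, 6, 14], [7, 10, 11], [12, 16], [15]]


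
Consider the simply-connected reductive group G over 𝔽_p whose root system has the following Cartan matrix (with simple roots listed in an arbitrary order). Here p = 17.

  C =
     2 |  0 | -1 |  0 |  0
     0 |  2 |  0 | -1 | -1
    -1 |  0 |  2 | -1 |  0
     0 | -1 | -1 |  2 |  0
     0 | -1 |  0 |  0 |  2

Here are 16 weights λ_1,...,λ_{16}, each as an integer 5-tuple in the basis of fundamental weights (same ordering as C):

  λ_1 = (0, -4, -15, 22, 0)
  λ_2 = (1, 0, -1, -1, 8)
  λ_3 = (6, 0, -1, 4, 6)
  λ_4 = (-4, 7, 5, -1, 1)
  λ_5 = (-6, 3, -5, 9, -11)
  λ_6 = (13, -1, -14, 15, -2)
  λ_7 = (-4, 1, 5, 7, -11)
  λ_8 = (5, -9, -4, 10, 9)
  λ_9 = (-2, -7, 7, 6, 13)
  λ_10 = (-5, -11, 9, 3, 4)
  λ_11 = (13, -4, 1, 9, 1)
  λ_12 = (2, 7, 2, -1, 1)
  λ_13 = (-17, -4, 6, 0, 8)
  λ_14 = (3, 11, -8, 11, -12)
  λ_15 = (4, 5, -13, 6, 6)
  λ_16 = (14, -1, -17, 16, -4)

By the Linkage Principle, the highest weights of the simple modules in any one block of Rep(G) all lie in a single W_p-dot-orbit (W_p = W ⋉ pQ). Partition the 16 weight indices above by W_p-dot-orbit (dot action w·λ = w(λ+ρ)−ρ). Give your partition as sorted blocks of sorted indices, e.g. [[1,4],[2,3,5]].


Root system A_5: the 5×5 matrix C matches after relabeling.

W_17-reps of the 16 weights in Ā_17 (same 5-coord order as C):

    1: (7, 3, 1, 3, 1)
    2: (2, 1, 0, 0, 9)
    3: (4, 1, 0, 5, 4)
    4: (3, 8, 3, 0, 2)
    5: (4, 1, 0, 5, 4)
    6: (1, 1, 13, 2, 0)
    7: (3, 8, 3, 0, 2)
    8: (3, 8, 3, 0, 2)
    9: (5, 6, 2, 1, 2)
    10: (4, 1, 0, 5, 4)
    11: (5, 6, 2, 1, 2)
    12: (3, 8, 3, 0, 2)
    13: (5, 6, 2, 1, 2)
    14: (4, 1, 0, 5, 4)
    15: (4, 1, 0, 5, 4)
    16: (1, 1, 13, 2, 0)

Partition of {1..16} into 6 W_17-dot-orbits:

[[1], [2], [3, 5, 10, 14, 15], [4, 7, 8, 12], [6, 16], [9, 11, 13]]


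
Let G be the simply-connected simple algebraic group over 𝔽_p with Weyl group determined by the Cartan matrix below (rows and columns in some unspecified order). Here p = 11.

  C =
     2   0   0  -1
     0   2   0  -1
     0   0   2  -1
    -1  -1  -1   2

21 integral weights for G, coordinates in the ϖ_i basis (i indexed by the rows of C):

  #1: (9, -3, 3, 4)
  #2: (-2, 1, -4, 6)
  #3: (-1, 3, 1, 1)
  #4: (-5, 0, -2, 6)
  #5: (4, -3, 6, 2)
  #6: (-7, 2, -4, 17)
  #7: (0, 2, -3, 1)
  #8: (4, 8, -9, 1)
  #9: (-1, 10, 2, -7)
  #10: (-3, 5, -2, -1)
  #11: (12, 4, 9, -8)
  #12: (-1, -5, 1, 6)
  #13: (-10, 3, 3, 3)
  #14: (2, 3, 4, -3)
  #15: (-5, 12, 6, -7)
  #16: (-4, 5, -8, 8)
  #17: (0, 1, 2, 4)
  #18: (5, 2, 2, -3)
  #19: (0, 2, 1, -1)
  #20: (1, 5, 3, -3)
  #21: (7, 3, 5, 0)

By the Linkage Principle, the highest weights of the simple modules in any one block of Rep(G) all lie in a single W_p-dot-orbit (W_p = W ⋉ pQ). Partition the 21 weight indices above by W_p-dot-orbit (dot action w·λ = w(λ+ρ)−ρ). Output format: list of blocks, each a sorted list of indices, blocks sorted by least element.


Cartan matrix: type D_4 (|W|=192); un-permuting the 4 rows.

λ_j+ρ reflected into Ā_11 (⟨·,θ^∨⟩≤11); 4-tuples as given:

  [1] (0, 4, 2, 2)
  [2] (1, 2, 3, 2)
  [3] (0, 4, 2, 2)
  [4] (4, 1, 1, 2)
  [5] (1, 2, 3, 2)
  [6] (4, 1, 1, 2)
  [7] (1, 3, 2, 0)
  [8] (1, 3, 2, 0)
  [9] (3, 2, 0, 3)
  [10] (1, 3, 2, 0)
  [11] (1, 3, 2, 0)
  [12] (0, 4, 2, 2)
  [13] (4, 1, 1, 2)
  [14] (1, 2, 3, 2)
  [15] (4, 1, 1, 2)
  [16] (1, 2, 3, 2)
  [17] (1, 2, 3, 0)
  [18] (4, 1, 1, 2)
  [19] (1, 3, 2, 0)
  [20] (0, 4, 2, 2)
  [21] (0, 4, 2, 2)

These 21 weights hit 6 W_11-dot-orbits; sizes (5, 4, 5, 5, 1, 1):

[[1, 3, 12, 20, 21], [2, 5, 14, 16], [4, 6, 13, 15, 18], [7, 8, 10, 11, 19], [9], [17]]


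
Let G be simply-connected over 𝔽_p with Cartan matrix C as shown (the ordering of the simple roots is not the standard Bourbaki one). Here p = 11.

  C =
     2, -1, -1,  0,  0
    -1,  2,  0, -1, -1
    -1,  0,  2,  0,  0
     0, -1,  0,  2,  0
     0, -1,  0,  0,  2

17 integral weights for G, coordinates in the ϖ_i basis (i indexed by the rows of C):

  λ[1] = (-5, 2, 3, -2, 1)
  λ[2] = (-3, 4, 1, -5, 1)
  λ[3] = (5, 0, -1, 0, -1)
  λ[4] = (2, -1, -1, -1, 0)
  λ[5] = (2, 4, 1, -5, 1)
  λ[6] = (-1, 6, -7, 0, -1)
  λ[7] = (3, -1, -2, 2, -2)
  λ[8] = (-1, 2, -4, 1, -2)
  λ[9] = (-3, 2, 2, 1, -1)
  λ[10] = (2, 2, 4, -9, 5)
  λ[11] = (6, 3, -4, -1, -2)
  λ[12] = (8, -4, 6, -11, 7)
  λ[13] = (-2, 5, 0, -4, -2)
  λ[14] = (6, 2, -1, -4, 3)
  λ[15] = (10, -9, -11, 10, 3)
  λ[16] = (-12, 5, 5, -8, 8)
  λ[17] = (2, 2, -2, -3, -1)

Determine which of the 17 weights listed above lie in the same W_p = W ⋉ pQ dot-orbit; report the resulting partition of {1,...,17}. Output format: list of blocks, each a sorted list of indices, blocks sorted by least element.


D_5 Cartan matrix, 5 simple roots permuted; ρ=(1,1,1,1,1).

Alcove-folded reps (p=11, 17 weights, presented ϖ-order):

  λ_1 → (2, 1, 0, 1, 0)
  λ_2 → (1, 1, 0, 3, 1)
  λ_3 → (2, 1, 0, 1, 0)
  λ_4 → (3, 0, 0, 0, 1)
  λ_5 → (1, 1, 0, 3, 1)
  λ_6 → (2, 1, 0, 1, 0)
  λ_7 → (2, 1, 1, 2, 0)
  λ_8 → (2, 1, 0, 1, 0)
  λ_9 → (2, 1, 1, 2, 0)
  λ_10 → (2, 1, 1, 2, 0)
  λ_11 → (3, 0, 0, 0, 1)
  λ_12 → (2, 1, 1, 2, 0)
  λ_13 → (1, 1, 0, 3, 1)
  λ_14 → (3, 0, 0, 0, 1)
  λ_15 → (3, 0, 0, 0, 1)
  λ_16 → (1, 1, 0, 3, 1)
  λ_17 → (2, 1, 1, 2, 0)

Grouping the 17 weights by Ā_11-representative: 4 linkage classes.

[[1, 3, 6, 8], [2, 5, 13, 16], [4, 11, 14, 15], [7, 9, 10, 12, 17]]


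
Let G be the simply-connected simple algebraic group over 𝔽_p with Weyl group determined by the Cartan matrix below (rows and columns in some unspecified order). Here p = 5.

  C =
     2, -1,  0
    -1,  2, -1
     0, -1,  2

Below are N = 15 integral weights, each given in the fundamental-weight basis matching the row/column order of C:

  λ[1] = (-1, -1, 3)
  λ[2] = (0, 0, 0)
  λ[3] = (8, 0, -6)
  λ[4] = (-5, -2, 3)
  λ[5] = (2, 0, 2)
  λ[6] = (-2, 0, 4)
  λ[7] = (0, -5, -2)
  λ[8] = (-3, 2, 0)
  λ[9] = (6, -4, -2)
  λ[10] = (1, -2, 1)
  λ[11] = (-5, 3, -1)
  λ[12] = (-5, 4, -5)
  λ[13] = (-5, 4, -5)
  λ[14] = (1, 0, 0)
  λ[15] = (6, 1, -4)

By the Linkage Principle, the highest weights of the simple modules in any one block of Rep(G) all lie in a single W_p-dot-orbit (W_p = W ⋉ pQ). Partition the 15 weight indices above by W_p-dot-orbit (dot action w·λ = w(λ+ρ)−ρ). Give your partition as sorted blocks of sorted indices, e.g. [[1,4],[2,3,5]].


Root system A_3: the 3×3 matrix C matches after relabeling.

Each λ_j+ρ reduced to Ā_5; 3-tuples below use C's row order:

  λ_1 → (0, 0, 4)
  λ_2 → (1, 1, 1)
  λ_3 → (0, 0, 4)
  λ_4 → (1, 3, 1)
  λ_5 → (1, 1, 1)
  λ_6 → (0, 0, 4)
  λ_7 → (1, 3, 1)
  λ_8 → (2, 1, 1)
  λ_9 → (1, 1, 1)
  λ_10 → (1, 1, 1)
  λ_11 → (4, 0, 0)
  λ_12 → (1, 3, 1)
  λ_13 → (1, 3, 1)
  λ_14 → (2, 1, 1)
  λ_15 → (1, 1, 1)

Partition of {1..15} into 5 W_5-dot-orbits:

[[1, 3, 6], [2, 5, 9, 10, 15], [4, 7, 12, 13], [8, 14], [11]]


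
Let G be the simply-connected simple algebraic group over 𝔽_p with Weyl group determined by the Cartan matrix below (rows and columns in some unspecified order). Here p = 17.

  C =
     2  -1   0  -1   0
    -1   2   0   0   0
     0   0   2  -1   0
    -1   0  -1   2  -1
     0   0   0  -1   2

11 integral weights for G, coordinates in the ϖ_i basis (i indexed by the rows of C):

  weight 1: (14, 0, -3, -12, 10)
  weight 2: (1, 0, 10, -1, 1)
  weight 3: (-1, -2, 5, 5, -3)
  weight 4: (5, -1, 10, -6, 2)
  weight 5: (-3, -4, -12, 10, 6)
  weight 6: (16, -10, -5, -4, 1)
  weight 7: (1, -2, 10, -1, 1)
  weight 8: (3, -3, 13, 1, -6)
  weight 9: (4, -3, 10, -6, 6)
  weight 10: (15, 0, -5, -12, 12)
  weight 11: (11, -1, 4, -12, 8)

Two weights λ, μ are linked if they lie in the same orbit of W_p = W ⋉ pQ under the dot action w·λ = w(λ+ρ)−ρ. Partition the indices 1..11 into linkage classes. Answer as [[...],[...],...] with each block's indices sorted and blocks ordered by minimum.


Dynkin diagram of C (from the 8 off-diagonal −1 entries): D_5.

W_17-reps of the 11 weights in Ā_17 (same 5-coord order as C):

    1: (1, 1, 11, 0, 2)
    2: (1, 1, 11, 0, 2)
    3: (1, 0, 6, 3, 2)
    4: (1, 0, 6, 3, 2)
    5: (1, 0, 6, 3, 2)
    6: (0, 9, 2, 1, 4)
    7: (1, 1, 11, 0, 2)
    8: (1, 1, 11, 0, 2)
    9: (1, 0, 6, 3, 2)
    10: (1, 1, 11, 0, 2)
    11: (1, 0, 6, 3, 2)

3 distinct reps among the 11 weights ⇒ 3 W_17-linkage classes:

[[1, 2, 7, 8, 10], [3, 4, 5, 9, 11], [6]]


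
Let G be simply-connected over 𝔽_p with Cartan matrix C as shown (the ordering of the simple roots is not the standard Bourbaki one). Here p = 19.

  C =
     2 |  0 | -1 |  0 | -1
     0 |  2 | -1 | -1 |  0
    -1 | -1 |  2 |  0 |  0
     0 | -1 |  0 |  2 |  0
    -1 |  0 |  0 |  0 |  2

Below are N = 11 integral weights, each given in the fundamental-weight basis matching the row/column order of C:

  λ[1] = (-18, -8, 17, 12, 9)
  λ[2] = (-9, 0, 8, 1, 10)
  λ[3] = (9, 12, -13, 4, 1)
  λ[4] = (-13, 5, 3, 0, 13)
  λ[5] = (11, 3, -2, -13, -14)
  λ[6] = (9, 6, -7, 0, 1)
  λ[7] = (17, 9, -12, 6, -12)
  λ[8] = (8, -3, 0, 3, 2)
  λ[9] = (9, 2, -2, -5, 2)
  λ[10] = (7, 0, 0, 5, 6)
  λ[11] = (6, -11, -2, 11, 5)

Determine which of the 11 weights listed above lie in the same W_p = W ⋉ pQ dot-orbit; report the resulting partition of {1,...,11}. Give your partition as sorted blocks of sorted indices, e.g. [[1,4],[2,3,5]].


Cartan matrix: type A_5 (|W|=720); un-permuting the 5 rows.

W_19-reps of the 11 weights in Ā_19 (same 5-coord order as C):

  [1] (4, 1, 6, 1, 2)
  [2] (8, 1, 1, 2, 3)
  [3] (2, 1, 10, 5, 0)
  [4] (4, 1, 6, 1, 2)
  [5] (8, 1, 1, 2, 3)
  [6] (4, 1, 6, 1, 2)
  [7] (4, 1, 6, 1, 2)
  [8] (8, 1, 1, 2, 3)
  [9] (8, 1, 1, 2, 3)
  [10] (8, 1, 1, 2, 3)
  [11] (4, 1, 6, 1, 2)

3 distinct reps among the 11 weights ⇒ 3 W_19-linkage classes:

[[1, 4, 6, 7, 11], [2, 5, 8, 9, 10], [3]]


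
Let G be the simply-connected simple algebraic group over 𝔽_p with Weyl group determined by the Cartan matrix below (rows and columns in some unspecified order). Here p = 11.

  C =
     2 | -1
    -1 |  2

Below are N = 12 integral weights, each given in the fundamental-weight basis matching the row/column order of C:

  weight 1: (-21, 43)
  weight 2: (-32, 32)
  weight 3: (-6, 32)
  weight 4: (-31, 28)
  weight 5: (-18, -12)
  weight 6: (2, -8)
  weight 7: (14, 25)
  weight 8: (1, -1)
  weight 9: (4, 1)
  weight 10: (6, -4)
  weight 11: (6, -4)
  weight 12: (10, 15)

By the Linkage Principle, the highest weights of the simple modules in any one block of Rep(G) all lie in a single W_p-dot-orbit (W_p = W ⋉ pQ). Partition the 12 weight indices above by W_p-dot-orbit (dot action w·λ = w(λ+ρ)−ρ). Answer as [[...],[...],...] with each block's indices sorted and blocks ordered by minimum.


Root system A_2: the 2×2 matrix C matches after relabeling.

Folding the 12 weights λ_j+ρ into Ā_11 (reps in the given 2-coord order):

    λ_1 → (2, 0)
    λ_2 → (2, 0)
    λ_3 → (0, 5)
    λ_4 → (1, 3)
    λ_5 → (0, 6)
    λ_6 → (4, 3)
    λ_7 → (4, 3)
    λ_8 → (2, 0)
    λ_9 → (5, 2)
    λ_10 → (4, 3)
    λ_11 → (4, 3)
    λ_12 → (0, 5)

These 12 weights hit 6 W_11-dot-orbits; sizes (3, 2, 1, 1, 4, 1):

[[1, 2, 8], [3, 12], [4], [5], [6, 7, 10, 11], [9]]


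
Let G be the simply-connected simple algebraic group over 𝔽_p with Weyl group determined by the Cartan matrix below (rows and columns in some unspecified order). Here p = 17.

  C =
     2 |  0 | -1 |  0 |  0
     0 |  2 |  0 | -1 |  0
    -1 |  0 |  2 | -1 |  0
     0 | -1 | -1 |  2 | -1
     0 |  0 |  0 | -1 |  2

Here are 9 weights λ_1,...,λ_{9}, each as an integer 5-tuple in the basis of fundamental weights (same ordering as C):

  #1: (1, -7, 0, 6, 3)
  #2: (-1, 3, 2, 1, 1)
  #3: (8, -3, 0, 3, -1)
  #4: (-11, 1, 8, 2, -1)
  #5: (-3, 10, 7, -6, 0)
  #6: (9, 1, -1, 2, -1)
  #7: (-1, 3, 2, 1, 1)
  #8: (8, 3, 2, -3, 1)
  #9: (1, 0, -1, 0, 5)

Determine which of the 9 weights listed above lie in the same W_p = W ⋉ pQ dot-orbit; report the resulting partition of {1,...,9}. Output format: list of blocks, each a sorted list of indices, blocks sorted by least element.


Cartan matrix: type D_5 (|W|=1920); un-permuting the 5 rows.

λ_j+ρ reflected into Ā_17 (⟨·,θ^∨⟩≤17); 5-tuples as given:

  [1] (2, 6, 1, 1, 4)
  [2] (0, 4, 3, 2, 2)
  [3] (9, 2, 1, 2, 0)
  [4] (9, 2, 1, 2, 0)
  [5] (2, 6, 1, 1, 4)
  [6] (9, 2, 1, 2, 0)
  [7] (0, 4, 3, 2, 2)
  [8] (9, 2, 1, 2, 0)
  [9] (2, 1, 0, 1, 6)

The 9 indices split into 4 linkage classes (same alcove rep ⇔ same W_17-dot-orbit):

[[1, 5], [2, 7], [3, 4, 6, 8], [9]]


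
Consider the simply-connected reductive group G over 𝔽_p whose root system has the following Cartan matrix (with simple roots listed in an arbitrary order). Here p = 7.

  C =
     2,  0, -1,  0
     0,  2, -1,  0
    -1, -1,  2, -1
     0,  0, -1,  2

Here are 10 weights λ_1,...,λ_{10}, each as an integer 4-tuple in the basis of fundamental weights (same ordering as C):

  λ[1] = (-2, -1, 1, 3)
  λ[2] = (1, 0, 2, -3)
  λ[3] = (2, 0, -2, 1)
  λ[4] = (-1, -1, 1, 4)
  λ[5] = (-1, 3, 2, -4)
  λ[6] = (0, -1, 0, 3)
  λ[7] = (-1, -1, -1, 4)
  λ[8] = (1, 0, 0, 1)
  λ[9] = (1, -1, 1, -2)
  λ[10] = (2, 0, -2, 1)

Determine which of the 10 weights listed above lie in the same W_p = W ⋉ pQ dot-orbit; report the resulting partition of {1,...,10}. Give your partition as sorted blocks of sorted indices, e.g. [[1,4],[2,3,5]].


Root system D_4: the 4×4 matrix C matches after relabeling.

Alcove-folded reps (p=7, 10 weights, presented ϖ-order):

  1: (1, 0, 1, 4);  2: (2, 1, 1, 2);  3: (2, 0, 1, 1);  4: (0, 0, 0, 5);  5: (0, 4, 0, 3);  6: (1, 0, 1, 4);  7: (0, 0, 0, 5);  8: (2, 1, 1, 2);  9: (2, 0, 1, 1);  10: (2, 0, 1, 1)

Grouping the 10 weights by Ā_7-representative: 5 linkage classes.

[[1, 6], [2, 8], [3, 9, 10], [4, 7], [5]]


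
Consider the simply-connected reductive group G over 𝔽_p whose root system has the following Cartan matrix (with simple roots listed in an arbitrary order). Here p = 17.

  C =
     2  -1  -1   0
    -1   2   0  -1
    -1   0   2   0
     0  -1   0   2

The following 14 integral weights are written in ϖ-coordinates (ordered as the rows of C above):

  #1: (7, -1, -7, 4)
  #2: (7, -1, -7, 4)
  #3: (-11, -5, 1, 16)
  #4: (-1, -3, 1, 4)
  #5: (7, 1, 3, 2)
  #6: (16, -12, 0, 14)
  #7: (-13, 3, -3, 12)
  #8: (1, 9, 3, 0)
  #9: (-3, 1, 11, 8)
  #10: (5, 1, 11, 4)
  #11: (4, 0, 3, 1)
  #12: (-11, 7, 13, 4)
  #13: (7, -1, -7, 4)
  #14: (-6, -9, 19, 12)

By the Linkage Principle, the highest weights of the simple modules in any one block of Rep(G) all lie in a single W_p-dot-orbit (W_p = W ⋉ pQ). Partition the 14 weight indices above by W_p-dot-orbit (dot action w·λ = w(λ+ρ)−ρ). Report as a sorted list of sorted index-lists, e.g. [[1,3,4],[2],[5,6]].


A_4 Cartan matrix, 4 simple roots permuted; ρ=(1,1,1,1).

W_17-reps of the 14 weights in Ā_17 (same 4-coord order as C):

    [1] (2, 0, 6, 5)
    [2] (2, 0, 6, 5)
    [3] (8, 2, 4, 3)
    [4] (2, 0, 0, 3)
    [5] (8, 2, 4, 3)
    [6] (2, 10, 4, 1)
    [7] (8, 2, 4, 3)
    [8] (2, 10, 4, 1)
    [9] (2, 0, 6, 5)
    [10] (5, 1, 4, 2)
    [11] (5, 1, 4, 2)
    [12] (8, 2, 4, 3)
    [13] (2, 0, 6, 5)
    [14] (8, 2, 4, 3)

Grouping the 14 weights by Ā_17-representative: 5 linkage classes.

[[1, 2, 9, 13], [3, 5, 7, 12, 14], [4], [6, 8], [10, 11]]


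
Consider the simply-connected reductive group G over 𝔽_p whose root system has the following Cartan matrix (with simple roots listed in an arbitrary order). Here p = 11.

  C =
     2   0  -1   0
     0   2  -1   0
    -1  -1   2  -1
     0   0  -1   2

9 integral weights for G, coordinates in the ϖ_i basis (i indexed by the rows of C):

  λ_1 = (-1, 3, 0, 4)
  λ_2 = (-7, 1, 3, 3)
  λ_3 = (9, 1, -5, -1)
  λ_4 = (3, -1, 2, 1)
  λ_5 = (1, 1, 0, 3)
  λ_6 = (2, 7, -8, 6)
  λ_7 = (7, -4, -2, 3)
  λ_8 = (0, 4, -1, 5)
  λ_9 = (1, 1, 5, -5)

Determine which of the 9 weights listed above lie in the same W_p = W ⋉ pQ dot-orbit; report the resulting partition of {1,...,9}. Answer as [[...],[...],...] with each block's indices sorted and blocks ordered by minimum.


Type D_4, rank 4, |W|=192; reorder rows/cols to standard.

Each λ_j+ρ reduced to Ā_11; 4-tuples below use C's row order:

  [1] (0, 4, 1, 5) · [2] (4, 0, 2, 2) · [3] (4, 0, 2, 2) · [4] (4, 0, 2, 2) · [5] (2, 2, 1, 4) · [6] (4, 1, 3, 0) · [7] (4, 1, 3, 0) · [8] (0, 4, 1, 5) · [9] (2, 2, 1, 4)

These 9 weights hit 4 W_11-dot-orbits; sizes (2, 3, 2, 2):

[[1, 8], [2, 3, 4], [5, 9], [6, 7]]


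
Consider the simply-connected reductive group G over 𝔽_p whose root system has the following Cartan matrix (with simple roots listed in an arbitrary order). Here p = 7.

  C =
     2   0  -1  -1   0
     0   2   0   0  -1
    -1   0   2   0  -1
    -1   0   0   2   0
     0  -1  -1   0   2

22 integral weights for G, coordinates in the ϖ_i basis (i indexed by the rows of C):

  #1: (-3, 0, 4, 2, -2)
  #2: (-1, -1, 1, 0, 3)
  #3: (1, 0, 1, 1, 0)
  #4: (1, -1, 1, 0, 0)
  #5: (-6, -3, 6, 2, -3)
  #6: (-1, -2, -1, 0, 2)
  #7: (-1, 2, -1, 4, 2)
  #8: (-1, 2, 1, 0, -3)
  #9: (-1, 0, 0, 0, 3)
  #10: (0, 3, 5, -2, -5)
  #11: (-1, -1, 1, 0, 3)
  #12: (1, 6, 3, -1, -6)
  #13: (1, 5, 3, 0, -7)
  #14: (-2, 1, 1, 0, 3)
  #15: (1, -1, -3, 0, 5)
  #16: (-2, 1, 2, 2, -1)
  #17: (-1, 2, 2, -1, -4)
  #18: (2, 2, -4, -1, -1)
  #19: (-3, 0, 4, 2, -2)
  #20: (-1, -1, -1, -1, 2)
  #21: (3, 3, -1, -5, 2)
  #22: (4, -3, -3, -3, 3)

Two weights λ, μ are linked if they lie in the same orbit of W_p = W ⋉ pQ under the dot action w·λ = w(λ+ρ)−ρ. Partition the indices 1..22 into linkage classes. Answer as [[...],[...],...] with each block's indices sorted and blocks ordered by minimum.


Cartan matrix: type A_5 (|W|=720); un-permuting the 5 rows.

Alcove-folded reps (p=7, 22 weights, presented ϖ-order):

  λ_1 → (2, 0, 2, 1, 1)
  λ_2 → (0, 0, 2, 1, 4)
  λ_3 → (2, 0, 2, 1, 1)
  λ_4 → (2, 0, 2, 1, 1)
  λ_5 → (1, 2, 2, 2, 0)
  λ_6 → (0, 1, 0, 1, 2)
  λ_7 → (0, 1, 0, 1, 2)
  λ_8 → (0, 1, 0, 1, 2)
  λ_9 → (0, 1, 1, 1, 4)
  λ_10 → (0, 0, 2, 1, 4)
  λ_11 → (0, 0, 2, 1, 4)
  λ_12 → (0, 1, 1, 1, 4)
  λ_13 → (0, 0, 2, 1, 4)
  λ_14 → (0, 1, 1, 1, 4)
  λ_15 → (0, 0, 2, 1, 4)
  λ_16 → (1, 2, 2, 2, 0)
  λ_17 → (0, 0, 0, 0, 3)
  λ_18 → (0, 0, 0, 0, 3)
  λ_19 → (2, 0, 2, 1, 1)
  λ_20 → (0, 0, 0, 0, 3)
  λ_21 → (0, 0, 0, 0, 3)
  λ_22 → (1, 2, 2, 2, 0)

These 22 weights hit 6 W_7-dot-orbits; sizes (4, 5, 3, 3, 3, 4):

[[1, 3, 4, 19], [2, 10, 11, 13, 15], [5, 16, 22], [6, 7, 8], [9, 12, 14], [17, 18, 20, 21]]


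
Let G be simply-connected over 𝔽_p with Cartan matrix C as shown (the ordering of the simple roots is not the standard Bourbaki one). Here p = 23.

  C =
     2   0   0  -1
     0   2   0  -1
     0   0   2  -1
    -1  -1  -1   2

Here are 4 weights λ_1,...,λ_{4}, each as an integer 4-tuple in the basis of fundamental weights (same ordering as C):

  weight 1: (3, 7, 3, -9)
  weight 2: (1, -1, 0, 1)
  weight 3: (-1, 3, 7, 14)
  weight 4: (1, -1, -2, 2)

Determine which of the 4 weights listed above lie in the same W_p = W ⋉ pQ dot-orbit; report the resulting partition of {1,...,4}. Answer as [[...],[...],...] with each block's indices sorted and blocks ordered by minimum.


Cartan matrix: type D_4 (|W|=192); un-permuting the 4 rows.

Ā_23 reps of the 4 weights (D_4, coords as presented):

  [1] (4, 0, 4, 0);  [2] (2, 0, 1, 2);  [3] (4, 0, 4, 0);  [4] (2, 0, 1, 2)

These 4 weights hit 2 W_23-dot-orbits; sizes (2, 2):

[[1, 3], [2, 4]]


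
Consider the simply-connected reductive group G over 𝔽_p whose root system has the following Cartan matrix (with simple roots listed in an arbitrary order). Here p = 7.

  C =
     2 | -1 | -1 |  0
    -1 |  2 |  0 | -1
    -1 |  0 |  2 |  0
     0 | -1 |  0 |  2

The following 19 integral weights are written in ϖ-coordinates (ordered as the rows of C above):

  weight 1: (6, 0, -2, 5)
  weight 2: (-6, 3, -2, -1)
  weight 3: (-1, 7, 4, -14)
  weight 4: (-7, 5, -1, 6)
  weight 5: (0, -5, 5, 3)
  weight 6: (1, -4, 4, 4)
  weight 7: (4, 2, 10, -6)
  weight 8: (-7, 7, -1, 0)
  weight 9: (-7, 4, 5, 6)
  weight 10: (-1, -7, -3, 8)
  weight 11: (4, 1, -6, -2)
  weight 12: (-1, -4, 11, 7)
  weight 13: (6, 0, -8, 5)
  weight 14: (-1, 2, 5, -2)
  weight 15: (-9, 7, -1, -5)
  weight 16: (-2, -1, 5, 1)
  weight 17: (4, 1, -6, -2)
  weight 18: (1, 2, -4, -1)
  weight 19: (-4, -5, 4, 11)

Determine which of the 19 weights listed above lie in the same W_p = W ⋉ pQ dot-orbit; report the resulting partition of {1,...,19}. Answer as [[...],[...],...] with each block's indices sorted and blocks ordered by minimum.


Root system A_4: the 4×4 matrix C matches after relabeling.

W_7-reps of the 19 weights in Ā_7 (same 4-coord order as C):

  [1] (0, 0, 6, 1) · [2] (0, 1, 4, 1) · [3] (0, 1, 5, 1) · [4] (0, 0, 0, 1) · [5] (3, 1, 3, 0) · [6] (1, 2, 2, 0) · [7] (1, 2, 2, 0) · [8] (0, 1, 4, 1) · [9] (0, 1, 5, 1) · [10] (0, 1, 4, 1) · [11] (0, 1, 5, 1) · [12] (1, 2, 2, 0) · [13] (0, 0, 0, 1) · [14] (0, 1, 4, 1) · [15] (3, 1, 3, 0) · [16] (0, 1, 5, 1) · [17] (0, 1, 5, 1) · [18] (1, 2, 2, 0) · [19] (1, 2, 2, 0)

Partition of {1..19} into 6 W_7-dot-orbits:

[[1], [2, 8, 10, 14], [3, 9, 11, 16, 17], [4, 13], [5, 15], [6, 7, 12, 18, 19]]


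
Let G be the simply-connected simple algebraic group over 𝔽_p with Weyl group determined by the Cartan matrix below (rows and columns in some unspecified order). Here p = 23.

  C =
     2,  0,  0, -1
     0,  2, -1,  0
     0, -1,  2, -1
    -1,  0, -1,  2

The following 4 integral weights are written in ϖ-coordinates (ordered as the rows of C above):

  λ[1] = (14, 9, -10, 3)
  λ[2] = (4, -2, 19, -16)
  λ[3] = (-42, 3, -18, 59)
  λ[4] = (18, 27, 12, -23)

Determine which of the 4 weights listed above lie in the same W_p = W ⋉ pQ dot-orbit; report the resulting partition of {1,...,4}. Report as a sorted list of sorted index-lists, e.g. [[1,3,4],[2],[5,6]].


Root system A_4: the 4×4 matrix C matches after relabeling.

λ_j+ρ reflected into Ā_23 (⟨·,θ^∨⟩≤23); 4-tuples as given:

  [1] (10, 1, 4, 5)
  [2] (10, 1, 4, 5)
  [3] (13, 3, 2, 4)
  [4] (10, 1, 4, 5)

Partition of {1..4} into 2 W_23-dot-orbits:

[[1, 2, 4], [3]]


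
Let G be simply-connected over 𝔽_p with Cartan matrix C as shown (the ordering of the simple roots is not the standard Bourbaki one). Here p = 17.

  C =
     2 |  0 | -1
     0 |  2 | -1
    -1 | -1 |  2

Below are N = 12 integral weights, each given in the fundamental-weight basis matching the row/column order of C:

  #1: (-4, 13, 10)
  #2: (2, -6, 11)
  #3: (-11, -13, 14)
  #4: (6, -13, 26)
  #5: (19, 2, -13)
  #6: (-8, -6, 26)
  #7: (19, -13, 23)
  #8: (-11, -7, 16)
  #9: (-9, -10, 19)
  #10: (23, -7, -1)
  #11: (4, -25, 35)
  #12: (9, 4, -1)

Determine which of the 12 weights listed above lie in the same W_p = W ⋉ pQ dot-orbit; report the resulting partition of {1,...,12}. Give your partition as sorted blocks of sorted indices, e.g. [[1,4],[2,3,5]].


Dynkin diagram of C (from the 4 off-diagonal −1 entries): A_3.

Folding the 12 weights λ_j+ρ into Ā_17 (reps in the given 3-coord order):

  [1] (5, 6, 3);  [2] (3, 5, 7);  [3] (3, 5, 7);  [4] (10, 5, 0);  [5] (5, 6, 3);  [6] (3, 5, 7);  [7] (3, 5, 7);  [8] (10, 6, 1);  [9] (5, 6, 3);  [10] (10, 6, 1);  [11] (10, 5, 0);  [12] (10, 5, 0)

Partition of {1..12} into 4 W_17-dot-orbits:

[[1, 5, 9], [2, 3, 6, 7], [4, 11, 12], [8, 10]]


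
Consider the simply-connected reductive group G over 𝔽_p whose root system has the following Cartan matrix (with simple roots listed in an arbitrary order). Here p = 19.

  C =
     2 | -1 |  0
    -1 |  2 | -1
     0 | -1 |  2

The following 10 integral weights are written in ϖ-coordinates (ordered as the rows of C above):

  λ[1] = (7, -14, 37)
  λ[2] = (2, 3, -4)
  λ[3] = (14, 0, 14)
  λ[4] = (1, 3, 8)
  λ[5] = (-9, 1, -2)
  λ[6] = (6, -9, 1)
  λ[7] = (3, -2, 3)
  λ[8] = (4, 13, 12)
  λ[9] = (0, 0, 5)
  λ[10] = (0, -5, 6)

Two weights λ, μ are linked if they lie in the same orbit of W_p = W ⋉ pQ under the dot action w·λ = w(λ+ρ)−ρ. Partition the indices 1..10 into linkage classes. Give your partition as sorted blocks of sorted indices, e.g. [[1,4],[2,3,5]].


Root system A_3: the 3×3 matrix C matches after relabeling.

Folding the 10 weights λ_j+ρ into Ā_19 (reps in the given 3-coord order):

    [1] (8, 6, 0)
    [2] (3, 1, 3)
    [3] (3, 1, 3)
    [4] (2, 4, 9)
    [5] (1, 1, 6)
    [6] (1, 1, 6)
    [7] (3, 1, 3)
    [8] (8, 6, 0)
    [9] (1, 1, 6)
    [10] (3, 1, 3)

Linkage partition of the 10 weights (4 classes, p=19):

[[1, 8], [2, 3, 7, 10], [4], [5, 6, 9]]


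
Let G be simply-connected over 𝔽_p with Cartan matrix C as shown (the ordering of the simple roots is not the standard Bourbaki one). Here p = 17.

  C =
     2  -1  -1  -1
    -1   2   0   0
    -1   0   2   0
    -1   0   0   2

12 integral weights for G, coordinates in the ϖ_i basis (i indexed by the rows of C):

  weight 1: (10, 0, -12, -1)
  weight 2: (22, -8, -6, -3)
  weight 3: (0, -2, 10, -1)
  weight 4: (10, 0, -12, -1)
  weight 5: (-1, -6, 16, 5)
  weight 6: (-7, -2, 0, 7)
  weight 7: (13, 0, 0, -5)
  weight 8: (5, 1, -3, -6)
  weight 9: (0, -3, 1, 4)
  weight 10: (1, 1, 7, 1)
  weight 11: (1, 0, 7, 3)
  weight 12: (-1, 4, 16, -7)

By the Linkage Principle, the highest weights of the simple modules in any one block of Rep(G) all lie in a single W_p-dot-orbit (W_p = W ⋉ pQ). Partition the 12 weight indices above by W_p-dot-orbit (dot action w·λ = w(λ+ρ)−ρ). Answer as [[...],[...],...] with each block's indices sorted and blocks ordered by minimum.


Cartan matrix: type D_4 (|W|=192); un-permuting the 4 rows.

W_17-reps of the 12 weights in Ā_17 (same 4-coord order as C):

  [1] (0, 1, 11, 0) · [2] (1, 1, 1, 4) · [3] (0, 1, 11, 0) · [4] (0, 1, 11, 0) · [5] (0, 1, 11, 0) · [6] (1, 1, 1, 4) · [7] (1, 1, 1, 4) · [8] (1, 1, 1, 4) · [9] (1, 1, 1, 4) · [10] (2, 2, 8, 2) · [11] (2, 1, 8, 4) · [12] (0, 1, 11, 0)

The 12 indices split into 4 linkage classes (same alcove rep ⇔ same W_17-dot-orbit):

[[1, 3, 4, 5, 12], [2, 6, 7, 8, 9], [10], [11]]


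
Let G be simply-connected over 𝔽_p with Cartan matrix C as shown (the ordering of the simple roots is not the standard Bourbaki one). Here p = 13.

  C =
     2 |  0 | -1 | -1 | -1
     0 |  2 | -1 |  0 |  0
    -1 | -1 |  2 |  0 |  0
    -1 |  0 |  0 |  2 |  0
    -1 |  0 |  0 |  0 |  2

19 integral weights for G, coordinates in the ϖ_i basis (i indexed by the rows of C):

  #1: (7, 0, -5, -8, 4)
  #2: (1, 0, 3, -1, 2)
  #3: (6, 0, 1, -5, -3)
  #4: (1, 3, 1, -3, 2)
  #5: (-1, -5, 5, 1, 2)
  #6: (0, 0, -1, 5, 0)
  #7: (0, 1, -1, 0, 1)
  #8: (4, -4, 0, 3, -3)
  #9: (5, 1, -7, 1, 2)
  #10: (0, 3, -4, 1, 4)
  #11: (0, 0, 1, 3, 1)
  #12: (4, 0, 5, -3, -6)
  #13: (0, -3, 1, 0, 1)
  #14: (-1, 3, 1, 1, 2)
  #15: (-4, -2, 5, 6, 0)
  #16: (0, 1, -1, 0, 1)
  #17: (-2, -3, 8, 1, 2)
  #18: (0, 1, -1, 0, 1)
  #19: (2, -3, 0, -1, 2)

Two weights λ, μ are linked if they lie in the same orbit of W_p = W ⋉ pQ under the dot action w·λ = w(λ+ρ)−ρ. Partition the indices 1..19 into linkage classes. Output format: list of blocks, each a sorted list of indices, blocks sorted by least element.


C ↔ D_5 under row/col permutation; |W(D_5)| = 1920.

Ā_13 reps of the 19 weights (D_5, coords as presented):

    [1] (1, 1, 2, 4, 2)
    [2] (2, 1, 1, 0, 3)
    [3] (1, 1, 2, 4, 2)
    [4] (0, 4, 2, 2, 3)
    [5] (0, 4, 2, 2, 3)
    [6] (1, 1, 0, 6, 1)
    [7] (1, 2, 0, 1, 2)
    [8] (1, 1, 2, 4, 2)
    [9] (0, 4, 2, 2, 3)
    [10] (2, 1, 1, 0, 3)
    [11] (1, 1, 2, 4, 2)
    [12] (2, 1, 1, 0, 3)
    [13] (1, 2, 0, 1, 2)
    [14] (0, 4, 2, 2, 3)
    [15] (1, 1, 2, 4, 2)
    [16] (1, 2, 0, 1, 2)
    [17] (1, 2, 0, 1, 2)
    [18] (1, 2, 0, 1, 2)
    [19] (2, 1, 1, 0, 3)

The 19 indices split into 5 linkage classes (same alcove rep ⇔ same W_13-dot-orbit):

[[1, 3, 8, 11, 15], [2, 10, 12, 19], [4, 5, 9, 14], [6], [7, 13, 16, 17, 18]]


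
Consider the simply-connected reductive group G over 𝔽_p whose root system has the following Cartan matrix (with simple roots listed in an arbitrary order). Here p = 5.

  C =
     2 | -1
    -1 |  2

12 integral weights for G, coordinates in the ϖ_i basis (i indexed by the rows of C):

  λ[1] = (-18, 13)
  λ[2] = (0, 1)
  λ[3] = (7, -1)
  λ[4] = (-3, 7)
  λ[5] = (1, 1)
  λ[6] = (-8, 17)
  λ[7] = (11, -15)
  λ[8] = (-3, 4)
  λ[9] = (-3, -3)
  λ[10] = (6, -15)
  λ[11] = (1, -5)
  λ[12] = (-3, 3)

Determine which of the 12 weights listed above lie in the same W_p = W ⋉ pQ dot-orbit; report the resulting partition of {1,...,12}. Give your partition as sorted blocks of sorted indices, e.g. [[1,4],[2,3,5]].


Dynkin diagram of C (from the 2 off-diagonal −1 entries): A_2.

λ_j+ρ reflected into Ā_5 (⟨·,θ^∨⟩≤5); 2-tuples as given:

  1: (1, 2) · 2: (1, 2) · 3: (2, 3) · 4: (1, 2) · 5: (2, 2) · 6: (1, 2) · 7: (1, 2) · 8: (2, 3) · 9: (2, 2) · 10: (2, 2) · 11: (2, 2) · 12: (2, 2)

Grouping the 12 weights by Ā_5-representative: 3 linkage classes.

[[1, 2, 4, 6, 7], [3, 8], [5, 9, 10, 11, 12]]


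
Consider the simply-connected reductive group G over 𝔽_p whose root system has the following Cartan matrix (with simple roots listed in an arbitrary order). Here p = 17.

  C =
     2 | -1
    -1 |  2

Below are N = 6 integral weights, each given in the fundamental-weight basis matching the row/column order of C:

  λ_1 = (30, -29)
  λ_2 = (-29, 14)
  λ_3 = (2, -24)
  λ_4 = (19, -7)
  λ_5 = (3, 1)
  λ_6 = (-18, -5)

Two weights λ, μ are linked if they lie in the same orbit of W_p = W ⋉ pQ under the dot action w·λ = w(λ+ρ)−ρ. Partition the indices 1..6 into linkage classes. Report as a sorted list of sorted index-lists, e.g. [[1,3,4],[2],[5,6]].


Type A_2, rank 2, |W|=6; reorder rows/cols to standard.

Alcove-folded reps (p=17, 6 weights, presented ϖ-order):

    1: (11, 3)
    2: (4, 2)
    3: (11, 3)
    4: (11, 3)
    5: (4, 2)
    6: (0, 13)

3 distinct reps among the 6 weights ⇒ 3 W_17-linkage classes:

[[1, 3, 4], [2, 5], [6]]


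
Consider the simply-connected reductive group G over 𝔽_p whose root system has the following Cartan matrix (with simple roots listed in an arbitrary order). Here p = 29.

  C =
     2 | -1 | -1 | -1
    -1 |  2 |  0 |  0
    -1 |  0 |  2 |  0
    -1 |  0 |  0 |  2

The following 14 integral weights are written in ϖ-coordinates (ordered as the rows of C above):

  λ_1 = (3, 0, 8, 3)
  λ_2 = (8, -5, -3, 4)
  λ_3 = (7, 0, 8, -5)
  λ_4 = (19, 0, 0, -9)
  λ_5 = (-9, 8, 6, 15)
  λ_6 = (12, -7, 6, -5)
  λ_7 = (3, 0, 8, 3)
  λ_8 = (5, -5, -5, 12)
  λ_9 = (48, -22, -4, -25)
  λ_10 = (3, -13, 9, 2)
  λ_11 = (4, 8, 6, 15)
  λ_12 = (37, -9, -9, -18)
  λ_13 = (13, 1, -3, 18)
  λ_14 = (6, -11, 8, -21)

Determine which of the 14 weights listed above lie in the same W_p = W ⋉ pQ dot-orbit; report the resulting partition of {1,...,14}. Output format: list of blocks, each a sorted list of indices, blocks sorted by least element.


D_4 Cartan matrix, 4 simple roots permuted; ρ=(1,1,1,1).

W_29-reps of the 14 weights in Ā_29 (same 4-coord order as C):

  [1] (4, 1, 9, 4);  [2] (3, 4, 2, 5);  [3] (4, 1, 9, 4);  [4] (7, 1, 1, 8);  [5] (7, 1, 1, 8);  [6] (3, 6, 7, 4);  [7] (4, 1, 9, 4);  [8] (2, 2, 2, 11);  [9] (3, 1, 17, 4);  [10] (3, 4, 2, 5);  [11] (7, 1, 1, 8);  [12] (7, 1, 1, 8);  [13] (2, 2, 2, 11);  [14] (3, 6, 7, 4)

These 14 weights hit 6 W_29-dot-orbits; sizes (3, 2, 4, 2, 2, 1):

[[1, 3, 7], [2, 10], [4, 5, 11, 12], [6, 14], [8, 13], [9]]


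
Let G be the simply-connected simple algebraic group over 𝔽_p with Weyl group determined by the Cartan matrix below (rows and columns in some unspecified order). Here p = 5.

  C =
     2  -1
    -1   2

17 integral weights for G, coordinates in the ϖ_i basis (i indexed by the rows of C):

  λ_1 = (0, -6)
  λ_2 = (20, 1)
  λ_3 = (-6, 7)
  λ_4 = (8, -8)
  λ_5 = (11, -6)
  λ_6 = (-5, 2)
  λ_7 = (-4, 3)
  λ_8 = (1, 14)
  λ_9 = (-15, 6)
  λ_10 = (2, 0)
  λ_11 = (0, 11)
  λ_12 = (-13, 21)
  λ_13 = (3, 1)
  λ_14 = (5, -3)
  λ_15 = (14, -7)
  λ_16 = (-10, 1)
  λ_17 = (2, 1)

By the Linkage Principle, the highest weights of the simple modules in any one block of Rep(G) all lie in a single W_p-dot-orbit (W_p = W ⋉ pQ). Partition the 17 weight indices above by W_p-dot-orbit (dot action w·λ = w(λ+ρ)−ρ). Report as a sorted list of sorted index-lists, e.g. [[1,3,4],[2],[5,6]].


Type A_2, rank 2, |W|=6; reorder rows/cols to standard.

Each λ_j+ρ reduced to Ā_5; 2-tuples below use C's row order:

  1: (4, 1) · 2: (2, 1) · 3: (2, 0) · 4: (2, 1) · 5: (2, 0) · 6: (3, 1) · 7: (3, 1) · 8: (2, 0) · 9: (2, 2) · 10: (3, 1) · 11: (2, 1) · 12: (2, 0) · 13: (3, 1) · 14: (3, 1) · 15: (4, 1) · 16: (2, 1) · 17: (3, 2)

These 17 weights hit 6 W_5-dot-orbits; sizes (2, 4, 4, 5, 1, 1):

[[1, 15], [2, 4, 11, 16], [3, 5, 8, 12], [6, 7, 10, 13, 14], [9], [17]]


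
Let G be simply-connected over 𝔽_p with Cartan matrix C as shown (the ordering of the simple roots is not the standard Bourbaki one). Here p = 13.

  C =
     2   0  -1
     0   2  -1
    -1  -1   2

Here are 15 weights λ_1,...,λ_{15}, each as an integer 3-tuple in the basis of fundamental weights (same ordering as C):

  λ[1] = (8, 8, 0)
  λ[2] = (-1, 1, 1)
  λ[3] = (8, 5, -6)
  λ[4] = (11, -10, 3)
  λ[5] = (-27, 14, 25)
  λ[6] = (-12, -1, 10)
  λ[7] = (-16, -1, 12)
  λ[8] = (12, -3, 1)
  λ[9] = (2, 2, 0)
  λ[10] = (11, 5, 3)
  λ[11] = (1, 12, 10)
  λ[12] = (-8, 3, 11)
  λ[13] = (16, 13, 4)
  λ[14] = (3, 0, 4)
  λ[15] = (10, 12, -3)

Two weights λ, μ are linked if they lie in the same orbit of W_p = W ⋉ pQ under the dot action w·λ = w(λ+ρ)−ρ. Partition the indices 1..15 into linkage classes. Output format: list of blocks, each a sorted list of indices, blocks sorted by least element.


Cartan matrix: type A_3 (|W|=24); un-permuting the 3 rows.

λ_j+ρ reflected into Ā_13 (⟨·,θ^∨⟩≤13); 3-tuples as given:

    1: (3, 3, 1)
    2: (0, 2, 2)
    3: (4, 1, 5)
    4: (4, 1, 5)
    5: (11, 0, 0)
    6: (11, 0, 0)
    7: (11, 0, 0)
    8: (11, 0, 0)
    9: (3, 3, 1)
    10: (3, 3, 1)
    11: (11, 0, 0)
    12: (4, 1, 5)
    13: (4, 1, 5)
    14: (4, 1, 5)
    15: (0, 2, 2)

Grouping the 15 weights by Ā_13-representative: 4 linkage classes.

[[1, 9, 10], [2, 15], [3, 4, 12, 13, 14], [5, 6, 7, 8, 11]]


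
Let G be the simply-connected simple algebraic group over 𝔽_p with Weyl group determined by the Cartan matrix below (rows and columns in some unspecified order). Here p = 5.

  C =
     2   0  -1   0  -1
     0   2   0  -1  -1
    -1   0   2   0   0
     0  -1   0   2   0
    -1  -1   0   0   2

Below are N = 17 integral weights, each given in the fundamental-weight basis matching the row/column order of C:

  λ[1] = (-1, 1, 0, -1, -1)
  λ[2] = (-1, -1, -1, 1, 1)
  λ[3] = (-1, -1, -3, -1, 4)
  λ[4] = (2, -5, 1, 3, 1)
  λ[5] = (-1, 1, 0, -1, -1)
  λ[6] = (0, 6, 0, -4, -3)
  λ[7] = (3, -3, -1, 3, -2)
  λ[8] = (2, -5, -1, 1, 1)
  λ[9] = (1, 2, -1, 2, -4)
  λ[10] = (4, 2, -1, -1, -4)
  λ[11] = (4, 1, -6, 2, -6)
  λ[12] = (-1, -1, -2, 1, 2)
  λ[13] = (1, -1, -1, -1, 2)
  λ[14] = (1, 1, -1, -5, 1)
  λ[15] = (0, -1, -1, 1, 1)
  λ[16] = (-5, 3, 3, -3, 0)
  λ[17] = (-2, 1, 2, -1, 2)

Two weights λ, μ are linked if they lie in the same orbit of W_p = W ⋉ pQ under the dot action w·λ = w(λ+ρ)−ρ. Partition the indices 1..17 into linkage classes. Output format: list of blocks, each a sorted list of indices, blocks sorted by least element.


C ↔ A_5 under row/col permutation; |W(A_5)| = 720.

W_5-reps of the 17 weights in Ā_5 (same 5-coord order as C):

  λ_1 → (0, 2, 1, 0, 0);  λ_2 → (0, 0, 0, 2, 2);  λ_3 → (2, 0, 0, 0, 3);  λ_4 → (1, 0, 0, 2, 2);  λ_5 → (0, 2, 1, 0, 0);  λ_6 → (1, 2, 1, 1, 0);  λ_7 → (1, 1, 0, 1, 2);  λ_8 → (1, 0, 0, 2, 2);  λ_9 → (0, 0, 0, 2, 2);  λ_10 → (2, 0, 0, 0, 3);  λ_11 → (2, 0, 0, 0, 3);  λ_12 → (1, 0, 0, 2, 2);  λ_13 → (2, 0, 0, 0, 3);  λ_14 → (1, 2, 1, 1, 0);  λ_15 → (1, 0, 0, 2, 2);  λ_16 → (1, 1, 0, 1, 2);  λ_17 → (1, 0, 0, 2, 2)

Grouping the 17 weights by Ā_5-representative: 6 linkage classes.

[[1, 5], [2, 9], [3, 10, 11, 13], [4, 8, 12, 15, 17], [6, 14], [7, 16]]


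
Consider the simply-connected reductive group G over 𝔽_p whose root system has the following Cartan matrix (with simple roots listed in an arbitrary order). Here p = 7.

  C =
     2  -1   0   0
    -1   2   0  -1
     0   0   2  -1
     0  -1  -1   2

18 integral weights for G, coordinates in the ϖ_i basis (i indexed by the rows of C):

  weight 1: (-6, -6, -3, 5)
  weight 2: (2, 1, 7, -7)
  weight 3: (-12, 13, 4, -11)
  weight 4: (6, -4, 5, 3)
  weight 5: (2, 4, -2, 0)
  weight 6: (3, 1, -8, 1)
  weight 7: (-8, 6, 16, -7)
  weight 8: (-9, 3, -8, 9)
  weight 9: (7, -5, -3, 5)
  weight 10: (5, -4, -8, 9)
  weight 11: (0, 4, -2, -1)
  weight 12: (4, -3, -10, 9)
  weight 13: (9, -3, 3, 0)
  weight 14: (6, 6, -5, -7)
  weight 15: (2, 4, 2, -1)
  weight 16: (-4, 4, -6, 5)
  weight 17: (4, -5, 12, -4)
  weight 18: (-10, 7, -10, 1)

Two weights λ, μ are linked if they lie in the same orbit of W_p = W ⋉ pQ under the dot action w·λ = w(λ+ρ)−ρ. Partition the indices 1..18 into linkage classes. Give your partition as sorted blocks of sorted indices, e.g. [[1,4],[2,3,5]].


Root system A_4: the 4×4 matrix C matches after relabeling.

λ_j+ρ reflected into Ā_7 (⟨·,θ^∨⟩≤7); 4-tuples as given:

  1: (1, 1, 1, 1);  2: (0, 3, 1, 2);  3: (3, 0, 2, 2);  4: (3, 0, 1, 0);  5: (1, 4, 0, 1);  6: (0, 3, 1, 2);  7: (3, 0, 1, 0);  8: (3, 0, 1, 0);  9: (1, 3, 0, 1);  10: (3, 0, 1, 0);  11: (1, 4, 0, 1);  12: (1, 1, 1, 1);  13: (1, 1, 1, 1);  14: (3, 0, 1, 0);  15: (1, 3, 0, 1);  16: (1, 1, 1, 1);  17: (1, 3, 0, 1);  18: (1, 4, 0, 1)

Partition of {1..18} into 6 W_7-dot-orbits:

[[1, 12, 13, 16], [2, 6], [3], [4, 7, 8, 10, 14], [5, 11, 18], [9, 15, 17]]


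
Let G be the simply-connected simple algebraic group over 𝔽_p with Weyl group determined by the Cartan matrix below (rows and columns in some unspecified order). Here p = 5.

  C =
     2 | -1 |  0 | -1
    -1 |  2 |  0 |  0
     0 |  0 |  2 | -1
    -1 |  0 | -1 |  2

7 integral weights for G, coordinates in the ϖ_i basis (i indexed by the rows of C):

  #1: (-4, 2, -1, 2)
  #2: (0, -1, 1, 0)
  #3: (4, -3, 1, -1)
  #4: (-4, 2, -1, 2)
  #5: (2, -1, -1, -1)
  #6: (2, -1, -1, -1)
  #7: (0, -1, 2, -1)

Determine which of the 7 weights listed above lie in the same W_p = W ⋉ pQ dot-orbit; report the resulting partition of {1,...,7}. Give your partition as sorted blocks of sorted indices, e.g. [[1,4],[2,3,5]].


A_4 Cartan matrix, 4 simple roots permuted; ρ=(1,1,1,1).

λ_j+ρ reflected into Ā_5 (⟨·,θ^∨⟩≤5); 4-tuples as given:

  λ_1 → (3, 0, 0, 0);  λ_2 → (1, 0, 2, 1);  λ_3 → (3, 0, 0, 0);  λ_4 → (3, 0, 0, 0);  λ_5 → (3, 0, 0, 0);  λ_6 → (3, 0, 0, 0);  λ_7 → (1, 0, 3, 0)

Partition of {1..7} into 3 W_5-dot-orbits:

[[1, 3, 4, 5, 6], [2], [7]]
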